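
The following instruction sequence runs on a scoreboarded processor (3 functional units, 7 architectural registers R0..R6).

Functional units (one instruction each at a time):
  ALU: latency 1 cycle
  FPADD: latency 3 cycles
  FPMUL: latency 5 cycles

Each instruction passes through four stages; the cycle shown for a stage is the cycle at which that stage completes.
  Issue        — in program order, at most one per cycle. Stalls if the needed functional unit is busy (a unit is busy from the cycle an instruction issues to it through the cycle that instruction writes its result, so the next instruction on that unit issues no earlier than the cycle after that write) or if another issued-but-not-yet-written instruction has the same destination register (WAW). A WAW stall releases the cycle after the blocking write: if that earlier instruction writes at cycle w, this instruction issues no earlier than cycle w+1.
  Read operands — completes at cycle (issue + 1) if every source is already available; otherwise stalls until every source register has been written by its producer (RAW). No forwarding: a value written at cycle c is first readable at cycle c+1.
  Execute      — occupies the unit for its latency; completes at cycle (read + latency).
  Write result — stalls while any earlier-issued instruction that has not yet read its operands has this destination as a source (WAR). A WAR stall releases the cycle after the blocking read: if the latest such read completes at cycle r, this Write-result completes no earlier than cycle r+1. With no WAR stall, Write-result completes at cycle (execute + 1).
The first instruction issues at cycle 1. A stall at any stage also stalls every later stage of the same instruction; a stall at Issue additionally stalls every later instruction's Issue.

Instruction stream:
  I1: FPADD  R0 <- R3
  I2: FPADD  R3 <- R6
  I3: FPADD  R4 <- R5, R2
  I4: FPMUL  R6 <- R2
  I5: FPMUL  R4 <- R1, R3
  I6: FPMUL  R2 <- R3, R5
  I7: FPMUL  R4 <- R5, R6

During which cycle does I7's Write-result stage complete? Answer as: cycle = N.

cycle = 45

  I1 | 1 | 2 | 5 | 6
  I2 | 7 | 8 | 11 | 12   struct: FPADD busy until I1 writes@6
  I3 | 13 | 14 | 17 | 18   struct: FPADD busy until I2 writes@12
  I4 | 14 | 15 | 20 | 21
  I5 | 22 | 23 | 28 | 29   struct: FPMUL busy until I4 writes@21
  I6 | 30 | 31 | 36 | 37   struct: FPMUL busy until I5 writes@29
  I7 | 38 | 39 | 44 | 45   struct: FPMUL busy until I6 writes@37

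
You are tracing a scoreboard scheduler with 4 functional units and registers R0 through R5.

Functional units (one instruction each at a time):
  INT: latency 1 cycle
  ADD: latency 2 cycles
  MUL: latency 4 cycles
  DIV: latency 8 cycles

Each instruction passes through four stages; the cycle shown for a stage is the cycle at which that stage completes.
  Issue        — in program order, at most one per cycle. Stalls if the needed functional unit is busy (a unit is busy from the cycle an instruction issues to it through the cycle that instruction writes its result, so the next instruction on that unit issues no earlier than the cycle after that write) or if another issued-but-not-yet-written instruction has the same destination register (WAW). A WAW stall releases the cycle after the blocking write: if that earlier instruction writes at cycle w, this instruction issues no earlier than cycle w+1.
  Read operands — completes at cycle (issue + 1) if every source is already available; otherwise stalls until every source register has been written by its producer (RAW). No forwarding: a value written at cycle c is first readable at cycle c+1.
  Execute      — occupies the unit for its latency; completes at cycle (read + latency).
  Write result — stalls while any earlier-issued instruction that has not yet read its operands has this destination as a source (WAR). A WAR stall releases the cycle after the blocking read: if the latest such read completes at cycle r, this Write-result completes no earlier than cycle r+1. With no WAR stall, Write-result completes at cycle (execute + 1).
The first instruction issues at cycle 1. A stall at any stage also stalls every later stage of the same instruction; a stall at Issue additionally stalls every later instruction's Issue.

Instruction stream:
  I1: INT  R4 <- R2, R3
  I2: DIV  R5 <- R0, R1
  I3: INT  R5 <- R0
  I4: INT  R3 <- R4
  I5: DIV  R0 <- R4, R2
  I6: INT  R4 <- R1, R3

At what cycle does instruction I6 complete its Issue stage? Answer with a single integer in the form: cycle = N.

cycle = 21

[I1] 1/2/3/4
[I2] 2/3/11/12
[I3] 13/14/15/16  (WAW R5: wait I2 write@12)
[I4] 17/18/19/20  (struct: INT busy until I3 writes@16)
[I5] 18/19/27/28
[I6] 21/22/23/24  (struct: INT busy until I4 writes@20)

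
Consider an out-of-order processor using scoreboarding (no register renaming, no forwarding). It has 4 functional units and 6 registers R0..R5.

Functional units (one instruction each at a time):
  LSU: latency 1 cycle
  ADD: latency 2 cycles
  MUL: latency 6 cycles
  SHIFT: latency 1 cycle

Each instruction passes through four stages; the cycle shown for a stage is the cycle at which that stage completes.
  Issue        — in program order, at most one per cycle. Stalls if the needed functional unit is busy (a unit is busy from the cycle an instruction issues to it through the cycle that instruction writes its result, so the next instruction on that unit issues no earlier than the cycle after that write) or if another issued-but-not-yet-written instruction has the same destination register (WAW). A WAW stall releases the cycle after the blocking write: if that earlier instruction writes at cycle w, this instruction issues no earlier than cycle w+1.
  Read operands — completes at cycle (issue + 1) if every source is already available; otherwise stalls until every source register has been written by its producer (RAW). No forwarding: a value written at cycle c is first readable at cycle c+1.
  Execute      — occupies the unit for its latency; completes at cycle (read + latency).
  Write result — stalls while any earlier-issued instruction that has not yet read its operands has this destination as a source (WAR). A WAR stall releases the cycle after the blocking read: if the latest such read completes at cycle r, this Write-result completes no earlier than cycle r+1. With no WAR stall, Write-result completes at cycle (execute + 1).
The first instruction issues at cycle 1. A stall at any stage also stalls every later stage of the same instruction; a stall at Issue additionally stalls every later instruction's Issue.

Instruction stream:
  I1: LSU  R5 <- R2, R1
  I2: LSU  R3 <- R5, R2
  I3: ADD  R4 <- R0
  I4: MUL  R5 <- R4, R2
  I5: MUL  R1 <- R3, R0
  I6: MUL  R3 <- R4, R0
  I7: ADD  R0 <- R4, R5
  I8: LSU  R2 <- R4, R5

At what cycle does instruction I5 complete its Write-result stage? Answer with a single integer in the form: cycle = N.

c1: I1 dispatched to LSU
c2: I1 operands ready
c3: I1 complete
c4: R5←I1
c5: I2 dispatched to LSU
c6: I2 operands ready | I3 dispatched to ADD
c7: I2 complete | I3 operands ready | I4 dispatched to MUL
c8: R3←I2
c9: I3 complete
c10: R4←I3
c11: I4 operands ready
c17: I4 complete
c18: R5←I4
c19: I5 dispatched to MUL
c20: I5 operands ready
c26: I5 complete
c27: R1←I5
c28: I6 dispatched to MUL
c29: I6 operands ready | I7 dispatched to ADD
c30: I7 operands ready | I8 dispatched to LSU
c31: I8 operands ready
c32: I7 complete | I8 complete
c33: R0←I7 | R2←I8
c35: I6 complete
c36: R3←I6

cycle = 27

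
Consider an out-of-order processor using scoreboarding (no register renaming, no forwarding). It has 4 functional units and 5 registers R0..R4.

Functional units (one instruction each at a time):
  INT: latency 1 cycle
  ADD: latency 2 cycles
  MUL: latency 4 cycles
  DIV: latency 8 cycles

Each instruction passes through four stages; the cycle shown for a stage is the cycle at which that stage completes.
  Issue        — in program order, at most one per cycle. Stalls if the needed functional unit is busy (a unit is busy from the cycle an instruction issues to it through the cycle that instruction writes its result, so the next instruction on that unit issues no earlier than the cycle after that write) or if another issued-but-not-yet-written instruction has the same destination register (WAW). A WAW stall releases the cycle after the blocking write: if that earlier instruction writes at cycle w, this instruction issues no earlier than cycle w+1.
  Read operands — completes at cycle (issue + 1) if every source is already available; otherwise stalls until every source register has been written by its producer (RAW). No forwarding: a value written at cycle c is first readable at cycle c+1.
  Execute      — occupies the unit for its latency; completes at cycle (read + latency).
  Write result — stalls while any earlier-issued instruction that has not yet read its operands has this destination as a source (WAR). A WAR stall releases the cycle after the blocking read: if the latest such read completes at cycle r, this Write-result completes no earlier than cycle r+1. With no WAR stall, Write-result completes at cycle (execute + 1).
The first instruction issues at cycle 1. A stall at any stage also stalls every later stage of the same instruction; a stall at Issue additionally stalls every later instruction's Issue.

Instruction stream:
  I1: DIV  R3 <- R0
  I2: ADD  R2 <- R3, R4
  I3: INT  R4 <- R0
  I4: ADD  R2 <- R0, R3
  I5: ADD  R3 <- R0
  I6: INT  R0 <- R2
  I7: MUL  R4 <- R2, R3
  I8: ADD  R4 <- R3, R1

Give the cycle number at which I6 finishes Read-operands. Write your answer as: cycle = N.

cycle = 23

  I1 | 1 | 2 | 10 | 11
  I2 | 2 | 12 | 14 | 15   RAW R3: wait I1 write@11
  I3 | 3 | 4 | 5 | 13   WAR R4: wait I2 read@12
  I4 | 16 | 17 | 19 | 20   struct: ADD busy until I2 writes@15
  I5 | 21 | 22 | 24 | 25   struct: ADD busy until I4 writes@20
  I6 | 22 | 23 | 24 | 25
  I7 | 23 | 26 | 30 | 31   RAW R3: wait I5 write@25
  I8 | 32 | 33 | 35 | 36   WAW R4: wait I7 write@31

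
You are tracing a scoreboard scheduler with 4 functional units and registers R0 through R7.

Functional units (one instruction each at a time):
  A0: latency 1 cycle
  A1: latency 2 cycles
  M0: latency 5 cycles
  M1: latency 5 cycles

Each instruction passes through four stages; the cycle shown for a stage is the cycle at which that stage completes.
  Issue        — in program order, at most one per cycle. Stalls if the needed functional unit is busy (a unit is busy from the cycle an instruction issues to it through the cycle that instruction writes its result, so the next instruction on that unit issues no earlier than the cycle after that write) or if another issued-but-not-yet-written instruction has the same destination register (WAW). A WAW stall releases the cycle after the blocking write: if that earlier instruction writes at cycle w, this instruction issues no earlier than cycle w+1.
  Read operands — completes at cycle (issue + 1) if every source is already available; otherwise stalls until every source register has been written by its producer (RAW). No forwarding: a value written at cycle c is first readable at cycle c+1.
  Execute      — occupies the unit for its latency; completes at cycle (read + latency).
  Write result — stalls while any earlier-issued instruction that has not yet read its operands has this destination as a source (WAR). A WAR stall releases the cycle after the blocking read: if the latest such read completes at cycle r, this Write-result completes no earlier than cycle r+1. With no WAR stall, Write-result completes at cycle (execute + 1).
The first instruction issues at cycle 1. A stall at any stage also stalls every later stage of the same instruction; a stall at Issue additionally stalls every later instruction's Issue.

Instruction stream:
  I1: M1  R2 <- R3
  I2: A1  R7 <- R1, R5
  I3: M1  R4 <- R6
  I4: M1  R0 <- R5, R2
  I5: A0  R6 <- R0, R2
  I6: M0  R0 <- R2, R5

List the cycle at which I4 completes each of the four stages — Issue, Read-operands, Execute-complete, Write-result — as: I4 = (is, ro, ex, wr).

1) issue 1, read 2, done 7, write 8
2) issue 2, read 3, done 5, write 6
3) issue 9, read 10, done 15, write 16  <struct: M1 busy until I1 writes@8>
4) issue 17, read 18, done 23, write 24  <struct: M1 busy until I3 writes@16>
5) issue 18, read 25, done 26, write 27  <RAW R0: wait I4 write@24>
6) issue 25, read 26, done 31, write 32  <WAW R0: wait I4 write@24>

I4 = (17, 18, 23, 24)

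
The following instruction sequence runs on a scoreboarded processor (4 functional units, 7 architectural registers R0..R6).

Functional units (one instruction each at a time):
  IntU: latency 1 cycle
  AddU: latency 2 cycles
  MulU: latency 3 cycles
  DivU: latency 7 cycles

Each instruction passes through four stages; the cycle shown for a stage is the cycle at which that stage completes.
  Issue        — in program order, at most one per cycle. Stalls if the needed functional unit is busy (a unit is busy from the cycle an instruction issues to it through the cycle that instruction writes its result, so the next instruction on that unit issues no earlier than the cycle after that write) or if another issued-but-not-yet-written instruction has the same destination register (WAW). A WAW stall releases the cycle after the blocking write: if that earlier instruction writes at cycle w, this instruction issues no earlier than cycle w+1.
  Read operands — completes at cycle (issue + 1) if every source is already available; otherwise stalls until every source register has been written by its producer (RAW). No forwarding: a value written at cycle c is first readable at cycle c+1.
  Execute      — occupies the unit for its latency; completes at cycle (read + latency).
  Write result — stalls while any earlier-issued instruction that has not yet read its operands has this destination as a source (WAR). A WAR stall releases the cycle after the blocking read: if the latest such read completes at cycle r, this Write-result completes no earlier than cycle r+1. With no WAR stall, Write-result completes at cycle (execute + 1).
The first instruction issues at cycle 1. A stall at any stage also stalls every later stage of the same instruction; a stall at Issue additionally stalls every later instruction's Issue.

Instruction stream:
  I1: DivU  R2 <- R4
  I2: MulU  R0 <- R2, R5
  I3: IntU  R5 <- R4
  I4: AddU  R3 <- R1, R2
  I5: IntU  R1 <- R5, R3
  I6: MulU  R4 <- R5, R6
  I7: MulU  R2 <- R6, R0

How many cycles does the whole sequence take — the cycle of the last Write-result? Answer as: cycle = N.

cycle = 27

I1: IS=1 RO=2 EX=9 WR=10
I2: IS=2 RO=11 EX=14 WR=15  [RAW R2: wait I1 write@10]
I3: IS=3 RO=4 EX=5 WR=12  [WAR R5: wait I2 read@11]
I4: IS=4 RO=11 EX=13 WR=14  [RAW R2: wait I1 write@10]
I5: IS=13 RO=15 EX=16 WR=17  [struct: IntU busy until I3 writes@12; RAW R3: wait I4 write@14]
I6: IS=16 RO=17 EX=20 WR=21  [struct: MulU busy until I2 writes@15]
I7: IS=22 RO=23 EX=26 WR=27  [struct: MulU busy until I6 writes@21]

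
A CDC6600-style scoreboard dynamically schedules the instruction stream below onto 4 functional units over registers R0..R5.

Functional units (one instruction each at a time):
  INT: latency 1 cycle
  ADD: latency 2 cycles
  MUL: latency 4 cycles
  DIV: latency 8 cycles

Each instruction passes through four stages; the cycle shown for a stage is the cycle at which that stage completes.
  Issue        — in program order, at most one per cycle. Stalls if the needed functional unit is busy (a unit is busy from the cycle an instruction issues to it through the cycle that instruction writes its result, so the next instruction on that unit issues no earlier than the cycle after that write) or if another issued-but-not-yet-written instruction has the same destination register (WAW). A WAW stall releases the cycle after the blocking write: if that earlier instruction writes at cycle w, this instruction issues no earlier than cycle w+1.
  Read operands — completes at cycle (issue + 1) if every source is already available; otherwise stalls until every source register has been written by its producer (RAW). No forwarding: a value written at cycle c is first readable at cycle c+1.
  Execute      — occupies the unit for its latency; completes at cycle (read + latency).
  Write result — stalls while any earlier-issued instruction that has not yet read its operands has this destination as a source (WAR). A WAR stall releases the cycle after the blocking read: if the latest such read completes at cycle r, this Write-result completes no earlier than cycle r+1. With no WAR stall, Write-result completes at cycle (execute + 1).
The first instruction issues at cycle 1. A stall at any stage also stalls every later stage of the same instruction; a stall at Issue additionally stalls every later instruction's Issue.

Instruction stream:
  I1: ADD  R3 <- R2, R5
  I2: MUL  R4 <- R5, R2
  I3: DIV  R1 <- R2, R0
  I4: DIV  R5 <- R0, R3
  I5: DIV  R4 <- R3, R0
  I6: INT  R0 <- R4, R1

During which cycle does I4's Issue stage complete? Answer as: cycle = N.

[I1] 1/2/4/5
[I2] 2/3/7/8
[I3] 3/4/12/13
[I4] 14/15/23/24  (struct: DIV busy until I3 writes@13)
[I5] 25/26/34/35  (struct: DIV busy until I4 writes@24)
[I6] 26/36/37/38  (RAW R4: wait I5 write@35)

cycle = 14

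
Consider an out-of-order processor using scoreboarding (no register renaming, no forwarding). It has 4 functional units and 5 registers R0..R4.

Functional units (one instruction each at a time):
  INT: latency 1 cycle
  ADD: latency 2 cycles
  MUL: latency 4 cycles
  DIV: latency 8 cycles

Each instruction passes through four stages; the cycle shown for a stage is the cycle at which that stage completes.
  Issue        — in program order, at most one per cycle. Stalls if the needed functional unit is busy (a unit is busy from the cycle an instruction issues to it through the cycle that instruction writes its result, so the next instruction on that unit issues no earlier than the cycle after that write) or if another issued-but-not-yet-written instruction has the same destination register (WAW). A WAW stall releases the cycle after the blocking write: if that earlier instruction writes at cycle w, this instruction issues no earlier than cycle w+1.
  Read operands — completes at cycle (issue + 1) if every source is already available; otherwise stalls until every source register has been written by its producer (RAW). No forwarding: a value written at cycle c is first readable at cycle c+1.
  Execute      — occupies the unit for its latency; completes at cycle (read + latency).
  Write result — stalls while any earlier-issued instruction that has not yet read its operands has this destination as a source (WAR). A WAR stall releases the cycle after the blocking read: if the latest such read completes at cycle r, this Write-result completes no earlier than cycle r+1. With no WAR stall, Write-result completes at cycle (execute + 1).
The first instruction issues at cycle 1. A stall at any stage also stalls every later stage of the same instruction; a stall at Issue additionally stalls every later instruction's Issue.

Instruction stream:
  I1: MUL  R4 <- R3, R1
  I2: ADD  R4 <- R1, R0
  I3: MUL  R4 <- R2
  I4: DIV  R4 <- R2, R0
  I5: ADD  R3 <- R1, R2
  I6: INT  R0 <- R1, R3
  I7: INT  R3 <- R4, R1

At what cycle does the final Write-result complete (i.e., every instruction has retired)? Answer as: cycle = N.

cycle = 33

  I1 | 1 | 2 | 6 | 7
  I2 | 8 | 9 | 11 | 12   WAW R4: wait I1 write@7
  I3 | 13 | 14 | 18 | 19   WAW R4: wait I2 write@12
  I4 | 20 | 21 | 29 | 30   WAW R4: wait I3 write@19
  I5 | 21 | 22 | 24 | 25
  I6 | 22 | 26 | 27 | 28   RAW R3: wait I5 write@25
  I7 | 29 | 31 | 32 | 33   struct: INT busy until I6 writes@28 · RAW R4: wait I4 write@30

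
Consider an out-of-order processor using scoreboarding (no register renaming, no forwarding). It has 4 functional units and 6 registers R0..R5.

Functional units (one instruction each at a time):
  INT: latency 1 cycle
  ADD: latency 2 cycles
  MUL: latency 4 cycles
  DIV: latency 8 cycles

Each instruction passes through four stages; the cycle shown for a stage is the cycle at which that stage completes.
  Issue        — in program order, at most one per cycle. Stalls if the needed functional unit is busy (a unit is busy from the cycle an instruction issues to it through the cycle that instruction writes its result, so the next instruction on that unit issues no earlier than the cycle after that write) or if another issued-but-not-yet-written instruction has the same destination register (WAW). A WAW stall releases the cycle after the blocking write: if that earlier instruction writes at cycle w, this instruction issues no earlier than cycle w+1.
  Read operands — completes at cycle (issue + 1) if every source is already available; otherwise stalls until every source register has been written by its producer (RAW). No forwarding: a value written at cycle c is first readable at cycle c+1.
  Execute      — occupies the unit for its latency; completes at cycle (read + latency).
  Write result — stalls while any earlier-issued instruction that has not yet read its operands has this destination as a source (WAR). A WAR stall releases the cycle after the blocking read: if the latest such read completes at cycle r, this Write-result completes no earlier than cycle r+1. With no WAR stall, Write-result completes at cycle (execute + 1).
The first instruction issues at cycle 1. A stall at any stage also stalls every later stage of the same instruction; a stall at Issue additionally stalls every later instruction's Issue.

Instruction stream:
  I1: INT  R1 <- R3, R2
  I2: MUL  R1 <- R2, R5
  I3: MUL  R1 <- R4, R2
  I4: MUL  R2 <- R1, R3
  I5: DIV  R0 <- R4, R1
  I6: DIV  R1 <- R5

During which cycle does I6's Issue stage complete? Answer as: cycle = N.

cycle = 31

[1] I1→INT
[2] I1 RO
[3] I1 EX
[4] I1 WR R1
[5] I2→MUL
[6] I2 RO
[10] I2 EX
[11] I2 WR R1
[12] I3→MUL
[13] I3 RO
[17] I3 EX
[18] I3 WR R1
[19] I4→MUL
[20] I4 RO; I5→DIV
[21] I5 RO
[24] I4 EX
[25] I4 WR R2
[29] I5 EX
[30] I5 WR R0
[31] I6→DIV
[32] I6 RO
[40] I6 EX
[41] I6 WR R1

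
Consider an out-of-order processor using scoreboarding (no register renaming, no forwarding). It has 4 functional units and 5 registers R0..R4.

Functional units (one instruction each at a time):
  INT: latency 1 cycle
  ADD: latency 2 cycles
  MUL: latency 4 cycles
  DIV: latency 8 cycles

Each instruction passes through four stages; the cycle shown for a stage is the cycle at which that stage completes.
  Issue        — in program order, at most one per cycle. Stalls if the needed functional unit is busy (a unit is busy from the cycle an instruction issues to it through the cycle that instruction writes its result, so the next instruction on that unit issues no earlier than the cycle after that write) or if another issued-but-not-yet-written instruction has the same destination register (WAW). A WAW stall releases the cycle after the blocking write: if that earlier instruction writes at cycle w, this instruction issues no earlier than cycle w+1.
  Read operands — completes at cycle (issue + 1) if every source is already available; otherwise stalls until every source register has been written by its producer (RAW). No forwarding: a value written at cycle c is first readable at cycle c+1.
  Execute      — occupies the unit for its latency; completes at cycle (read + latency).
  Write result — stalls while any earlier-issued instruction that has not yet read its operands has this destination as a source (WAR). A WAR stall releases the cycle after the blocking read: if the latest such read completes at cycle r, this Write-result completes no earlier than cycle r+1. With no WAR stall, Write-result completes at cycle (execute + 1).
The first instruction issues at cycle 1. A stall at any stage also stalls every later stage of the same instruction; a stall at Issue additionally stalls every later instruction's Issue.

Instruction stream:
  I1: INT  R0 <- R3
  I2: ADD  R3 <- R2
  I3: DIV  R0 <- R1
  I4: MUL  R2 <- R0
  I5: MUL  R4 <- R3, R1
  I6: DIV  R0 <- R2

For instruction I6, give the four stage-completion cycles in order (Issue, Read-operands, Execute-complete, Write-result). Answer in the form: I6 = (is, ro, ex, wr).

[1] I1 issues→INT
[2] I1 reads | I2 issues→ADD
[3] I1 exec-done | I2 reads
[4] I1 writes R0
[5] I2 exec-done | I3 issues→DIV
[6] I2 writes R3 | I3 reads | I4 issues→MUL
[14] I3 exec-done
[15] I3 writes R0
[16] I4 reads
[20] I4 exec-done
[21] I4 writes R2
[22] I5 issues→MUL
[23] I5 reads | I6 issues→DIV
[24] I6 reads
[27] I5 exec-done
[28] I5 writes R4
[32] I6 exec-done
[33] I6 writes R0

I6 = (23, 24, 32, 33)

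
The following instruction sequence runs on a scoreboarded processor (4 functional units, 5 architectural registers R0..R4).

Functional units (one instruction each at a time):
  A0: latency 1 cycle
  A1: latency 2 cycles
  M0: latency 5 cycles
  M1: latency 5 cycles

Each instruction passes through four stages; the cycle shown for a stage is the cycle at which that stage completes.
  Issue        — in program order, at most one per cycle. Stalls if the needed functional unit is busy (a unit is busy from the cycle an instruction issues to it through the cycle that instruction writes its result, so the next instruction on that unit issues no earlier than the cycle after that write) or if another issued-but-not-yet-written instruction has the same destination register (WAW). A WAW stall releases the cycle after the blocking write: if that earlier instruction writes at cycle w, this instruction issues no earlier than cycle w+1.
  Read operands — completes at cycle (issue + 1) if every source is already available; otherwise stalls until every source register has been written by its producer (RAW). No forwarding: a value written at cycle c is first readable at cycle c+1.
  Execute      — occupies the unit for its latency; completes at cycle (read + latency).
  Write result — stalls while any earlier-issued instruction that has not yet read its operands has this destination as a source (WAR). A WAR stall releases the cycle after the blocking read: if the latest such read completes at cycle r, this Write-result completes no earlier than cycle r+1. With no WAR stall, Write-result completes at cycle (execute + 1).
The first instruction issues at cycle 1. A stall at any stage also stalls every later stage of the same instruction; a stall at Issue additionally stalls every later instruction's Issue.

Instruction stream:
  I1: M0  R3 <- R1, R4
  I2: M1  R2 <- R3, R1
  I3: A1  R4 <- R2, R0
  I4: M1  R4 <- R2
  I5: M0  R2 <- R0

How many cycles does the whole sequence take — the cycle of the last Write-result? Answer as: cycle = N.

I1  is:1  ro:2  ex:7  wr:8
I2  is:2  ro:9  ex:14  wr:15  — RAW R3: wait I1 write@8
I3  is:3  ro:16  ex:18  wr:19  — RAW R2: wait I2 write@15
I4  is:20  ro:21  ex:26  wr:27  — WAW R4: wait I3 write@19
I5  is:21  ro:22  ex:27  wr:28

cycle = 28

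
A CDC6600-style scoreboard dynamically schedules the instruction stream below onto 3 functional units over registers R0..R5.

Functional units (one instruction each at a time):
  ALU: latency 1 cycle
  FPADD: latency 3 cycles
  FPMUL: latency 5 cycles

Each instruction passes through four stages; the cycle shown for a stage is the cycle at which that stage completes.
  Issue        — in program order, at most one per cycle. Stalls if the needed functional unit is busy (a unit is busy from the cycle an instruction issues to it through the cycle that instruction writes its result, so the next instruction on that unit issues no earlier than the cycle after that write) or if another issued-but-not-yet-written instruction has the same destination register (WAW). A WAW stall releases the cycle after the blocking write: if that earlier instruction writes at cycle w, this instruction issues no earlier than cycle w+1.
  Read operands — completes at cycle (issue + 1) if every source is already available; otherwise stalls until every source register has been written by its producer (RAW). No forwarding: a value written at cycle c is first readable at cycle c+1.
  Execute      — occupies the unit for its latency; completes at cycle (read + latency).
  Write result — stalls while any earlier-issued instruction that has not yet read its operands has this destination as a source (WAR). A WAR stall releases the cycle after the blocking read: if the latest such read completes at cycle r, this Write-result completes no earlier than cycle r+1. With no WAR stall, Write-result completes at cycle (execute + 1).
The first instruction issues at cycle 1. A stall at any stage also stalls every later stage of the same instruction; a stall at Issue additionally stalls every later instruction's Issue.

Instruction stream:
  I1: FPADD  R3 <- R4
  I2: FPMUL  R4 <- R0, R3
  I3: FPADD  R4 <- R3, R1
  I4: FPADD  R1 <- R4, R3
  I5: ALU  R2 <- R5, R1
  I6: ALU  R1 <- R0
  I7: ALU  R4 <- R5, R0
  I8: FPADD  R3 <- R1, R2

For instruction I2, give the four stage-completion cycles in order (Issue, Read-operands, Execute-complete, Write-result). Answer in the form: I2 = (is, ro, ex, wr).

[1] I1 issues→FPADD
[2] I1 reads | I2 issues→FPMUL
[5] I1 exec-done
[6] I1 writes R3
[7] I2 reads
[12] I2 exec-done
[13] I2 writes R4
[14] I3 issues→FPADD
[15] I3 reads
[18] I3 exec-done
[19] I3 writes R4
[20] I4 issues→FPADD
[21] I4 reads | I5 issues→ALU
[24] I4 exec-done
[25] I4 writes R1
[26] I5 reads
[27] I5 exec-done
[28] I5 writes R2
[29] I6 issues→ALU
[30] I6 reads
[31] I6 exec-done
[32] I6 writes R1
[33] I7 issues→ALU
[34] I7 reads | I8 issues→FPADD
[35] I7 exec-done | I8 reads
[36] I7 writes R4
[38] I8 exec-done
[39] I8 writes R3

I2 = (2, 7, 12, 13)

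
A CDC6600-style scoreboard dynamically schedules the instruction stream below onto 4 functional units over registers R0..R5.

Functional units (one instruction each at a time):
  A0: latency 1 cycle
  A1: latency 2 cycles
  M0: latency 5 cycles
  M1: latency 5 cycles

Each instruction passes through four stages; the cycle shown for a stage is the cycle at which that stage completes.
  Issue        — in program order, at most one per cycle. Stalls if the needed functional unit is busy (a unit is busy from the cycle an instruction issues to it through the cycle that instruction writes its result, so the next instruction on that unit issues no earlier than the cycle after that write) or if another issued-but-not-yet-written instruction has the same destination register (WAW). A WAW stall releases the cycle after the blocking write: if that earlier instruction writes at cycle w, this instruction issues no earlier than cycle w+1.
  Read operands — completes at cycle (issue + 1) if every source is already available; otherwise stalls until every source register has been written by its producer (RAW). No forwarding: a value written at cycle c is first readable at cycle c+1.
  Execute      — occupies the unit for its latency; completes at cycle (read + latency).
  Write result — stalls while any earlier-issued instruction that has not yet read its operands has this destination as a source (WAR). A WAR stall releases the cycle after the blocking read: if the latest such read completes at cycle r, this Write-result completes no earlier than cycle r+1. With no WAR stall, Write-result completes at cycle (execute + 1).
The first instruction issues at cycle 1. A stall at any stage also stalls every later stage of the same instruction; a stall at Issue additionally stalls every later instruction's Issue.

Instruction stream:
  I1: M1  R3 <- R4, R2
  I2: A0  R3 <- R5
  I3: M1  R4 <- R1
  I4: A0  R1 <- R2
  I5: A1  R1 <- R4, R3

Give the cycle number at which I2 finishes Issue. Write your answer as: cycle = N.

I1: IS=1 RO=2 EX=7 WR=8
I2: IS=9 RO=10 EX=11 WR=12  [WAW R3: wait I1 write@8]
I3: IS=10 RO=11 EX=16 WR=17
I4: IS=13 RO=14 EX=15 WR=16  [struct: A0 busy until I2 writes@12]
I5: IS=17 RO=18 EX=20 WR=21  [WAW R1: wait I4 write@16]

cycle = 9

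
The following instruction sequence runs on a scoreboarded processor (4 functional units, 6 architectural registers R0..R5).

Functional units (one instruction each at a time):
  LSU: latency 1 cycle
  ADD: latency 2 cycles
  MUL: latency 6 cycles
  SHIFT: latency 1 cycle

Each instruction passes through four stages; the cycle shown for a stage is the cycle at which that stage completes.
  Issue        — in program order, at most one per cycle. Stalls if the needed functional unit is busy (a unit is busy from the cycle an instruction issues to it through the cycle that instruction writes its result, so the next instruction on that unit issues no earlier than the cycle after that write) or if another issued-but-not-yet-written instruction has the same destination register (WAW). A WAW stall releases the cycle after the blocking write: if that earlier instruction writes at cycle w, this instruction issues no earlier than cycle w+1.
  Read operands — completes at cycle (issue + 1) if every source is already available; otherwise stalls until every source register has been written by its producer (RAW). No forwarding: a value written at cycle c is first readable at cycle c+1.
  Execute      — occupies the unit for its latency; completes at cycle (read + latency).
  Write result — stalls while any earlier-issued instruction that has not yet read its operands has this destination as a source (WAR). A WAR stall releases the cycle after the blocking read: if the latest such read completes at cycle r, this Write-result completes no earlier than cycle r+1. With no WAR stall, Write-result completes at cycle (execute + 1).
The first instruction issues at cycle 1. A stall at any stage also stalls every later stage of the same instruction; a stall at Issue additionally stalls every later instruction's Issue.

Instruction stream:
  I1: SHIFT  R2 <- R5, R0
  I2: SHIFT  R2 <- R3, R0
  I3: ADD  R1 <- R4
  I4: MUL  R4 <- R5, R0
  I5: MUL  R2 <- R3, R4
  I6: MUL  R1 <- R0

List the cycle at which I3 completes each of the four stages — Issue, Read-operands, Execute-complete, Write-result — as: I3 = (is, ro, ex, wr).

[I1] 1/2/3/4
[I2] 5/6/7/8  (struct: SHIFT busy until I1 writes@4)
[I3] 6/7/9/10
[I4] 7/8/14/15
[I5] 16/17/23/24  (struct: MUL busy until I4 writes@15)
[I6] 25/26/32/33  (struct: MUL busy until I5 writes@24)

I3 = (6, 7, 9, 10)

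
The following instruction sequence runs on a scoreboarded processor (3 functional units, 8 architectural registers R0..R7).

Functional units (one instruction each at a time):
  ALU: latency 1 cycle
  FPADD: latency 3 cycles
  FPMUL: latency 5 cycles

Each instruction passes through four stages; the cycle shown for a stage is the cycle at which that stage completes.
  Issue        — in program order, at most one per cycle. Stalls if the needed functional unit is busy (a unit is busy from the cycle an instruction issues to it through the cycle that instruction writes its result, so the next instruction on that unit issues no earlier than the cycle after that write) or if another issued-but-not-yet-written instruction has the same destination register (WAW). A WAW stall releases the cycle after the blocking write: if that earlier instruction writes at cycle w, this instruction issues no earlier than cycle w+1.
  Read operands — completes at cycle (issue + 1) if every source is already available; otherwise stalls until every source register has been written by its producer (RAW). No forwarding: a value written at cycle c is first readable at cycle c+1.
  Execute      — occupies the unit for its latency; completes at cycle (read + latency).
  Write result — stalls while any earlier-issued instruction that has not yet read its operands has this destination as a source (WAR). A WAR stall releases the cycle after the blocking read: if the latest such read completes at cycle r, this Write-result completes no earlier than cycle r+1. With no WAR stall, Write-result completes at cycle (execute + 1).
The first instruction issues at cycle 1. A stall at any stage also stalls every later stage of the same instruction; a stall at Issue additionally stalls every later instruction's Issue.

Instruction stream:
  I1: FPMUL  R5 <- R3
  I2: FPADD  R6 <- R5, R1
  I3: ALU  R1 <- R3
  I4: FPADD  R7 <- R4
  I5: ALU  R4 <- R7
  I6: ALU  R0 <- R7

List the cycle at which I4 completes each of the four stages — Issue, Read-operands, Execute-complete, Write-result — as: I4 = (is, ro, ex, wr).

I4 = (14, 15, 18, 19)

c1: I1 issues→FPMUL
c2: I1 reads; I2 issues→FPADD
c3: I3 issues→ALU
c4: I3 reads
c5: I3 exec-done
c7: I1 exec-done
c8: I1 writes R5
c9: I2 reads
c10: I3 writes R1
c12: I2 exec-done
c13: I2 writes R6
c14: I4 issues→FPADD
c15: I4 reads; I5 issues→ALU
c18: I4 exec-done
c19: I4 writes R7
c20: I5 reads
c21: I5 exec-done
c22: I5 writes R4
c23: I6 issues→ALU
c24: I6 reads
c25: I6 exec-done
c26: I6 writes R0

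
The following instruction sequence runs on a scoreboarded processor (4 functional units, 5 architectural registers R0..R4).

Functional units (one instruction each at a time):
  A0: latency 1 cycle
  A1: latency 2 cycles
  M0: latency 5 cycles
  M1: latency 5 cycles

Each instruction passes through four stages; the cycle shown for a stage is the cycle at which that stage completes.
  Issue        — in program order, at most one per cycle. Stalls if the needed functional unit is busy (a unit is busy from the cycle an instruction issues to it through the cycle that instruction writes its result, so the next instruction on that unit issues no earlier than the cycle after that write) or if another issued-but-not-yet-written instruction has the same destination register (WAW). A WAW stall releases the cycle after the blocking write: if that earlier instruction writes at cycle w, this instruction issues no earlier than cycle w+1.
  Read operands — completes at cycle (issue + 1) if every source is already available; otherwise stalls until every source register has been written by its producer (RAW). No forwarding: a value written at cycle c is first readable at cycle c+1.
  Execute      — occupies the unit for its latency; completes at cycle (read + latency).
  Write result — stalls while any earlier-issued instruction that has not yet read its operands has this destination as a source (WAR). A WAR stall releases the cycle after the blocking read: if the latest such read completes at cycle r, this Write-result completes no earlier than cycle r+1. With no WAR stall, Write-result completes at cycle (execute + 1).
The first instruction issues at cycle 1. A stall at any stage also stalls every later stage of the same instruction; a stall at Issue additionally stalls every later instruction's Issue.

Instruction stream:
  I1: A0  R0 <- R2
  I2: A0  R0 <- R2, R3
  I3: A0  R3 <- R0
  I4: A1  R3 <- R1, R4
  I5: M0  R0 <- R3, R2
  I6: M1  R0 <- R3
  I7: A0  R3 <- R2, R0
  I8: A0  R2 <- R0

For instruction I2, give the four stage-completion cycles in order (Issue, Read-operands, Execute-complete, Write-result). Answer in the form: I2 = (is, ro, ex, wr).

I1  is:1  ro:2  ex:3  wr:4
I2  is:5  ro:6  ex:7  wr:8  — struct: A0 busy until I1 writes@4
I3  is:9  ro:10  ex:11  wr:12  — struct: A0 busy until I2 writes@8
I4  is:13  ro:14  ex:16  wr:17  — WAW R3: wait I3 write@12
I5  is:14  ro:18  ex:23  wr:24  — RAW R3: wait I4 write@17
I6  is:25  ro:26  ex:31  wr:32  — WAW R0: wait I5 write@24
I7  is:26  ro:33  ex:34  wr:35  — RAW R0: wait I6 write@32
I8  is:36  ro:37  ex:38  wr:39  — struct: A0 busy until I7 writes@35

I2 = (5, 6, 7, 8)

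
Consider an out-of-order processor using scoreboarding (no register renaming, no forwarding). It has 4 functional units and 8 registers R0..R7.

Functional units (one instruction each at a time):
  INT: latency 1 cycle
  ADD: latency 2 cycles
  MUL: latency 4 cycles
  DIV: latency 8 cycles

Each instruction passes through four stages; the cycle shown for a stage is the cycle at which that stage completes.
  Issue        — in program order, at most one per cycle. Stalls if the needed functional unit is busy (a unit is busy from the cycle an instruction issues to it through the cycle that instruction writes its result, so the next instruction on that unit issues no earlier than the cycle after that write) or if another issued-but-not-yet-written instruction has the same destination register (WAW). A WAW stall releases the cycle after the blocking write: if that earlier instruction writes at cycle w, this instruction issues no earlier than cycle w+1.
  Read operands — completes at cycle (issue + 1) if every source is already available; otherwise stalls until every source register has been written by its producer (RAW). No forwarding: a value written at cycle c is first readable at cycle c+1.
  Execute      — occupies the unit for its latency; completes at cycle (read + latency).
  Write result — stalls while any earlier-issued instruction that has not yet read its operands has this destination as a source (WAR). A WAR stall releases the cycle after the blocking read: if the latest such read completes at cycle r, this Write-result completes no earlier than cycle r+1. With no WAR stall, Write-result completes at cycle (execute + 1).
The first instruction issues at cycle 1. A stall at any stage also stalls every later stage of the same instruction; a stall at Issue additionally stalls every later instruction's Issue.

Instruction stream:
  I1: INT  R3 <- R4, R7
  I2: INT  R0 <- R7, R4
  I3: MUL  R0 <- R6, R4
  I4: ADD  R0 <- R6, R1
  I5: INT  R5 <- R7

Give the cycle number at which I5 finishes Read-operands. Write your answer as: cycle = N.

I1  is:1  ro:2  ex:3  wr:4
I2  is:5  ro:6  ex:7  wr:8  — struct: INT busy until I1 writes@4
I3  is:9  ro:10  ex:14  wr:15  — WAW R0: wait I2 write@8
I4  is:16  ro:17  ex:19  wr:20  — WAW R0: wait I3 write@15
I5  is:17  ro:18  ex:19  wr:20

cycle = 18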